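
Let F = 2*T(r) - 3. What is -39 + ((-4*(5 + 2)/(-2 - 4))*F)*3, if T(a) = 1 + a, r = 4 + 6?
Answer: 227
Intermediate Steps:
r = 10
F = 19 (F = 2*(1 + 10) - 3 = 2*11 - 3 = 22 - 3 = 19)
-39 + ((-4*(5 + 2)/(-2 - 4))*F)*3 = -39 + (-4*(5 + 2)/(-2 - 4)*19)*3 = -39 + (-28/(-6)*19)*3 = -39 + (-28*(-1)/6*19)*3 = -39 + (-4*(-7/6)*19)*3 = -39 + ((14/3)*19)*3 = -39 + (266/3)*3 = -39 + 266 = 227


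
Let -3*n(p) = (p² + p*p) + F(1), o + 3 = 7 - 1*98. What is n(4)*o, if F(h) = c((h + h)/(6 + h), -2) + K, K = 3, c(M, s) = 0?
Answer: 3290/3 ≈ 1096.7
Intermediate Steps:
F(h) = 3 (F(h) = 0 + 3 = 3)
o = -94 (o = -3 + (7 - 1*98) = -3 + (7 - 98) = -3 - 91 = -94)
n(p) = -1 - 2*p²/3 (n(p) = -((p² + p*p) + 3)/3 = -((p² + p²) + 3)/3 = -(2*p² + 3)/3 = -(3 + 2*p²)/3 = -1 - 2*p²/3)
n(4)*o = (-1 - ⅔*4²)*(-94) = (-1 - ⅔*16)*(-94) = (-1 - 32/3)*(-94) = -35/3*(-94) = 3290/3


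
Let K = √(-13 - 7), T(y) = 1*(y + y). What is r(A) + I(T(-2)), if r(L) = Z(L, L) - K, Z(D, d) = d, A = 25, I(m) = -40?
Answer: -15 - 2*I*√5 ≈ -15.0 - 4.4721*I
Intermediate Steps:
T(y) = 2*y (T(y) = 1*(2*y) = 2*y)
K = 2*I*√5 (K = √(-20) = 2*I*√5 ≈ 4.4721*I)
r(L) = L - 2*I*√5
r(A) + I(T(-2)) = (25 - 2*I*√5) - 40 = -15 - 2*I*√5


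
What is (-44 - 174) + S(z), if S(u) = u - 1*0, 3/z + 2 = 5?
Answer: -217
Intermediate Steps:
z = 1 (z = 3/(-2 + 5) = 3/3 = 3*(1/3) = 1)
S(u) = u (S(u) = u + 0 = u)
(-44 - 174) + S(z) = (-44 - 174) + 1 = -218 + 1 = -217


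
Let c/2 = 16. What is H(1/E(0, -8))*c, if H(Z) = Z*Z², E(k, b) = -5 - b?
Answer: 32/27 ≈ 1.1852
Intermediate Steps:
H(Z) = Z³
c = 32 (c = 2*16 = 32)
H(1/E(0, -8))*c = (1/(-5 - 1*(-8)))³*32 = (1/(-5 + 8))³*32 = (1/3)³*32 = (⅓)³*32 = (1/27)*32 = 32/27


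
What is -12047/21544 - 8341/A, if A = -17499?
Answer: -1637471/19842024 ≈ -0.082525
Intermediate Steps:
-12047/21544 - 8341/A = -12047/21544 - 8341/(-17499) = -12047*1/21544 - 8341*(-1/17499) = -12047/21544 + 439/921 = -1637471/19842024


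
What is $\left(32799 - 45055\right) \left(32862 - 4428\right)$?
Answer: $-348487104$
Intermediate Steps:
$\left(32799 - 45055\right) \left(32862 - 4428\right) = - 12256 \left(32862 - 4428\right) = \left(-12256\right) 28434 = -348487104$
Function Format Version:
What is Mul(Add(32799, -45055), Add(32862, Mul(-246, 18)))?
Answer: -348487104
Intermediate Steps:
Mul(Add(32799, -45055), Add(32862, Mul(-246, 18))) = Mul(-12256, Add(32862, -4428)) = Mul(-12256, 28434) = -348487104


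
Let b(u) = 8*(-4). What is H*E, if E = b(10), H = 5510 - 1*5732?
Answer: 7104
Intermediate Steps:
b(u) = -32
H = -222 (H = 5510 - 5732 = -222)
E = -32
H*E = -222*(-32) = 7104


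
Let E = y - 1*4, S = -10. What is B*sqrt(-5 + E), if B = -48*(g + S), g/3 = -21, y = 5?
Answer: 7008*I ≈ 7008.0*I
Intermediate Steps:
g = -63 (g = 3*(-21) = -63)
B = 3504 (B = -48*(-63 - 10) = -48*(-73) = 3504)
E = 1 (E = 5 - 1*4 = 5 - 4 = 1)
B*sqrt(-5 + E) = 3504*sqrt(-5 + 1) = 3504*sqrt(-4) = 3504*(2*I) = 7008*I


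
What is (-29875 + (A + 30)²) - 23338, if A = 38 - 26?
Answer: -51449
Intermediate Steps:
A = 12
(-29875 + (A + 30)²) - 23338 = (-29875 + (12 + 30)²) - 23338 = (-29875 + 42²) - 23338 = (-29875 + 1764) - 23338 = -28111 - 23338 = -51449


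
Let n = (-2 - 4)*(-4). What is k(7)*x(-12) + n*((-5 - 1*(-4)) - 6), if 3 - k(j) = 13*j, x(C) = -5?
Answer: 272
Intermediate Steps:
k(j) = 3 - 13*j
n = 24 (n = -6*(-4) = 24)
k(7)*x(-12) + n*((-5 - 1*(-4)) - 6) = (3 - 13*7)*(-5) + 24*((-5 - 1*(-4)) - 6) = (3 - 91)*(-5) + 24*((-5 + 4) - 6) = -88*(-5) + 24*(-1 - 6) = 440 + 24*(-7) = 440 - 168 = 272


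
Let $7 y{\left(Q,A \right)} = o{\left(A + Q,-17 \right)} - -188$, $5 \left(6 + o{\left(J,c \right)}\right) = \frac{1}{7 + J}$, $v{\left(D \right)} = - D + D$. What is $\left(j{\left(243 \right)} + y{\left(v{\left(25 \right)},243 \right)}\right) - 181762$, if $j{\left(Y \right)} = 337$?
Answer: $- \frac{1587241249}{8750} \approx -1.814 \cdot 10^{5}$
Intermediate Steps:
$v{\left(D \right)} = 0$
$o{\left(J,c \right)} = -6 + \frac{1}{5 \left(7 + J\right)}$
$y{\left(Q,A \right)} = \frac{188}{7} + \frac{-209 - 30 A - 30 Q}{35 \left(7 + A + Q\right)}$ ($y{\left(Q,A \right)} = \frac{\frac{-209 - 30 \left(A + Q\right)}{5 \left(7 + \left(A + Q\right)\right)} - -188}{7} = \frac{\frac{-209 - \left(30 A + 30 Q\right)}{5 \left(7 + A + Q\right)} + 188}{7} = \frac{\frac{-209 - 30 A - 30 Q}{5 \left(7 + A + Q\right)} + 188}{7} = \frac{188 + \frac{-209 - 30 A - 30 Q}{5 \left(7 + A + Q\right)}}{7} = \frac{188}{7} + \frac{-209 - 30 A - 30 Q}{35 \left(7 + A + Q\right)}$)
$\left(j{\left(243 \right)} + y{\left(v{\left(25 \right)},243 \right)}\right) - 181762 = \left(337 + \frac{\frac{6371}{35} + 26 \cdot 243 + 26 \cdot 0}{7 + 243 + 0}\right) - 181762 = \left(337 + \frac{\frac{6371}{35} + 6318 + 0}{250}\right) - 181762 = \left(337 + \frac{1}{250} \cdot \frac{227501}{35}\right) - 181762 = \left(337 + \frac{227501}{8750}\right) - 181762 = \frac{3176251}{8750} - 181762 = - \frac{1587241249}{8750}$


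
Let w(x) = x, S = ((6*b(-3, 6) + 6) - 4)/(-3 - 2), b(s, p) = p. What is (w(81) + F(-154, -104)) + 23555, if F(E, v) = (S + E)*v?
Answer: 202212/5 ≈ 40442.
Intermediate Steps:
S = -38/5 (S = ((6*6 + 6) - 4)/(-3 - 2) = ((36 + 6) - 4)/(-5) = (42 - 4)*(-⅕) = 38*(-⅕) = -38/5 ≈ -7.6000)
F(E, v) = v*(-38/5 + E) (F(E, v) = (-38/5 + E)*v = v*(-38/5 + E))
(w(81) + F(-154, -104)) + 23555 = (81 + (⅕)*(-104)*(-38 + 5*(-154))) + 23555 = (81 + (⅕)*(-104)*(-38 - 770)) + 23555 = (81 + (⅕)*(-104)*(-808)) + 23555 = (81 + 84032/5) + 23555 = 84437/5 + 23555 = 202212/5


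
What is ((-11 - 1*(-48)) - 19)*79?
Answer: 1422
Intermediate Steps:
((-11 - 1*(-48)) - 19)*79 = ((-11 + 48) - 19)*79 = (37 - 19)*79 = 18*79 = 1422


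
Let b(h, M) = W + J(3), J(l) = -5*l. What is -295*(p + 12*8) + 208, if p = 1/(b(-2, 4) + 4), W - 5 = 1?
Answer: -28053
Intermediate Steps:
W = 6 (W = 5 + 1 = 6)
b(h, M) = -9 (b(h, M) = 6 - 5*3 = 6 - 15 = -9)
p = -⅕ (p = 1/(-9 + 4) = 1/(-5) = -⅕ ≈ -0.20000)
-295*(p + 12*8) + 208 = -295*(-⅕ + 12*8) + 208 = -295*(-⅕ + 96) + 208 = -295*479/5 + 208 = -28261 + 208 = -28053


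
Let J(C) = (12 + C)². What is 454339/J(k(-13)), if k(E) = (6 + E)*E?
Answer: 454339/10609 ≈ 42.826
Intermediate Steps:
k(E) = E*(6 + E)
454339/J(k(-13)) = 454339/((12 - 13*(6 - 13))²) = 454339/((12 - 13*(-7))²) = 454339/((12 + 91)²) = 454339/(103²) = 454339/10609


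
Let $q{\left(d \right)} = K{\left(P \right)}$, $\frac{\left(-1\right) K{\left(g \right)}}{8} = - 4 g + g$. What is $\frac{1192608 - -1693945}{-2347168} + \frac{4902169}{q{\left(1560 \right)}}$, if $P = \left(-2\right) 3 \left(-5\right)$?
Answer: $\frac{719008493077}{105622560} \approx 6807.3$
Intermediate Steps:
$P = 30$ ($P = \left(-6\right) \left(-5\right) = 30$)
$K{\left(g \right)} = 24 g$ ($K{\left(g \right)} = - 8 \left(- 4 g + g\right) = - 8 \left(- 3 g\right) = 24 g$)
$q{\left(d \right)} = 720$ ($q{\left(d \right)} = 24 \cdot 30 = 720$)
$\frac{1192608 - -1693945}{-2347168} + \frac{4902169}{q{\left(1560 \right)}} = \frac{1192608 - -1693945}{-2347168} + \frac{4902169}{720} = \left(1192608 + 1693945\right) \left(- \frac{1}{2347168}\right) + 4902169 \cdot \frac{1}{720} = 2886553 \left(- \frac{1}{2347168}\right) + \frac{4902169}{720} = - \frac{2886553}{2347168} + \frac{4902169}{720} = \frac{719008493077}{105622560}$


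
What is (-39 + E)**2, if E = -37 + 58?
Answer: 324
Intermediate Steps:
E = 21
(-39 + E)**2 = (-39 + 21)**2 = (-18)**2 = 324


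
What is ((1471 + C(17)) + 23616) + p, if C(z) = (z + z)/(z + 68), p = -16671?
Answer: 42082/5 ≈ 8416.4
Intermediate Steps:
C(z) = 2*z/(68 + z) (C(z) = (2*z)/(68 + z) = 2*z/(68 + z))
((1471 + C(17)) + 23616) + p = ((1471 + 2*17/(68 + 17)) + 23616) - 16671 = ((1471 + 2*17/85) + 23616) - 16671 = ((1471 + 2*17*(1/85)) + 23616) - 16671 = ((1471 + ⅖) + 23616) - 16671 = (7357/5 + 23616) - 16671 = 125437/5 - 16671 = 42082/5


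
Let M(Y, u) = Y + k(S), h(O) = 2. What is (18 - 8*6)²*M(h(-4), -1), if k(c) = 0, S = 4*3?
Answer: 1800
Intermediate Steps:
S = 12
M(Y, u) = Y (M(Y, u) = Y + 0 = Y)
(18 - 8*6)²*M(h(-4), -1) = (18 - 8*6)²*2 = (18 - 48)²*2 = (-30)²*2 = 900*2 = 1800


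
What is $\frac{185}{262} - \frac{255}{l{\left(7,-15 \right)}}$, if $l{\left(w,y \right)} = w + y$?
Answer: $\frac{34145}{1048} \approx 32.581$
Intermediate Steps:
$\frac{185}{262} - \frac{255}{l{\left(7,-15 \right)}} = \frac{185}{262} - \frac{255}{7 - 15} = 185 \cdot \frac{1}{262} - \frac{255}{-8} = \frac{185}{262} - - \frac{255}{8} = \frac{185}{262} + \frac{255}{8} = \frac{34145}{1048}$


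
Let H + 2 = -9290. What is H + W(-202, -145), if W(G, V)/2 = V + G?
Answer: -9986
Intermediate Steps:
H = -9292 (H = -2 - 9290 = -9292)
W(G, V) = 2*G + 2*V (W(G, V) = 2*(V + G) = 2*(G + V) = 2*G + 2*V)
H + W(-202, -145) = -9292 + (2*(-202) + 2*(-145)) = -9292 + (-404 - 290) = -9292 - 694 = -9986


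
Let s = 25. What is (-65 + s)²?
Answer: 1600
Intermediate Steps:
(-65 + s)² = (-65 + 25)² = (-40)² = 1600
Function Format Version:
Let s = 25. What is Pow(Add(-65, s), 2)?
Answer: 1600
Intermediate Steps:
Pow(Add(-65, s), 2) = Pow(Add(-65, 25), 2) = Pow(-40, 2) = 1600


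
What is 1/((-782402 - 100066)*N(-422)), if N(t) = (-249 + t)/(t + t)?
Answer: -211/148034007 ≈ -1.4253e-6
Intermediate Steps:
N(t) = (-249 + t)/(2*t) (N(t) = (-249 + t)/((2*t)) = (-249 + t)*(1/(2*t)) = (-249 + t)/(2*t))
1/((-782402 - 100066)*N(-422)) = 1/((-782402 - 100066)*(((½)*(-249 - 422)/(-422)))) = 1/((-882468)*(((½)*(-1/422)*(-671)))) = -1/(882468*671/844) = -1/882468*844/671 = -211/148034007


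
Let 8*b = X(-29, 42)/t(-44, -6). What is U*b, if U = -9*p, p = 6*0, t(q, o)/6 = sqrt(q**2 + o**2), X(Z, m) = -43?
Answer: 0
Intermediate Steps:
t(q, o) = 6*sqrt(o**2 + q**2) (t(q, o) = 6*sqrt(q**2 + o**2) = 6*sqrt(o**2 + q**2))
p = 0
b = -43*sqrt(493)/47328 (b = (-43*1/(6*sqrt((-6)**2 + (-44)**2)))/8 = (-43*1/(6*sqrt(36 + 1936)))/8 = (-43*sqrt(493)/5916)/8 = -43*sqrt(493)/47328 ≈ -0.020173)
U = 0 (U = -9*0 = 0)
U*b = 0*(-43*sqrt(493)/47328) = 0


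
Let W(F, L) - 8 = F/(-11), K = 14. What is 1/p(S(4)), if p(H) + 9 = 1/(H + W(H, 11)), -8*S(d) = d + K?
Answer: -131/1157 ≈ -0.11322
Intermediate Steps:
S(d) = -7/4 - d/8 (S(d) = -(d + 14)/8 = -(14 + d)/8 = -7/4 - d/8)
W(F, L) = 8 - F/11 (W(F, L) = 8 + F/(-11) = 8 + F*(-1/11) = 8 - F/11)
p(H) = -9 + 1/(8 + 10*H/11) (p(H) = -9 + 1/(H + (8 - H/11)) = -9 + 1/(8 + 10*H/11))
1/p(S(4)) = 1/((-781 - 90*(-7/4 - ⅛*4))/(2*(44 + 5*(-7/4 - ⅛*4)))) = 1/((-781 - 90*(-7/4 - ½))/(2*(44 + 5*(-7/4 - ½)))) = 1/((-781 - 90*(-9/4))/(2*(44 + 5*(-9/4)))) = 1/((-781 + 405/2)/(2*(44 - 45/4))) = 1/((½)*(-1157/2)/(131/4)) = 1/((½)*(4/131)*(-1157/2)) = 1/(-1157/131) = -131/1157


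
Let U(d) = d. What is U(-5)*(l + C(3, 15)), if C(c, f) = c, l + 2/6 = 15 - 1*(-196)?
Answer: -3205/3 ≈ -1068.3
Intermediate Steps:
l = 632/3 (l = -⅓ + (15 - 1*(-196)) = -⅓ + (15 + 196) = -⅓ + 211 = 632/3 ≈ 210.67)
U(-5)*(l + C(3, 15)) = -5*(632/3 + 3) = -5*641/3 = -3205/3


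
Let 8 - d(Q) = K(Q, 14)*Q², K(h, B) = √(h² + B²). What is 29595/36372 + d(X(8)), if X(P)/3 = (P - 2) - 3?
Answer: 106857/12124 - 81*√277 ≈ -1339.3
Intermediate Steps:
X(P) = -15 + 3*P (X(P) = 3*((P - 2) - 3) = 3*((-2 + P) - 3) = 3*(-5 + P) = -15 + 3*P)
K(h, B) = √(B² + h²)
d(Q) = 8 - Q²*√(196 + Q²) (d(Q) = 8 - √(14² + Q²)*Q² = 8 - √(196 + Q²)*Q² = 8 - Q²*√(196 + Q²))
29595/36372 + d(X(8)) = 29595/36372 + (8 - (-15 + 3*8)²*√(196 + (-15 + 3*8)²)) = 29595*(1/36372) + (8 - (-15 + 24)²*√(196 + (-15 + 24)²)) = 9865/12124 + (8 - 1*9²*√(196 + 9²)) = 9865/12124 + (8 - 1*81*√(196 + 81)) = 9865/12124 + (8 - 1*81*√277) = 9865/12124 + (8 - 81*√277) = 106857/12124 - 81*√277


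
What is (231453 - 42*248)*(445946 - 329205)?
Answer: 25804080417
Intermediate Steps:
(231453 - 42*248)*(445946 - 329205) = (231453 - 10416)*116741 = 221037*116741 = 25804080417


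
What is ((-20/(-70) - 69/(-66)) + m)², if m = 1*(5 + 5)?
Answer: 3045025/23716 ≈ 128.40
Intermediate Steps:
m = 10 (m = 1*10 = 10)
((-20/(-70) - 69/(-66)) + m)² = ((-20/(-70) - 69/(-66)) + 10)² = ((-20*(-1/70) - 69*(-1/66)) + 10)² = ((2/7 + 23/22) + 10)² = (205/154 + 10)² = (1745/154)² = 3045025/23716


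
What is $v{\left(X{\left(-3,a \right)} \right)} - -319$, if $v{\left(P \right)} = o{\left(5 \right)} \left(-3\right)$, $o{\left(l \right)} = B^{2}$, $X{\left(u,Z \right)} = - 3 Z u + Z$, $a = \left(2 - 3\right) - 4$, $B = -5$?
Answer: $244$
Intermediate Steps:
$a = -5$ ($a = -1 - 4 = -5$)
$X{\left(u,Z \right)} = Z - 3 Z u$ ($X{\left(u,Z \right)} = - 3 Z u + Z = Z - 3 Z u$)
$o{\left(l \right)} = 25$ ($o{\left(l \right)} = \left(-5\right)^{2} = 25$)
$v{\left(P \right)} = -75$ ($v{\left(P \right)} = 25 \left(-3\right) = -75$)
$v{\left(X{\left(-3,a \right)} \right)} - -319 = -75 - -319 = -75 + 319 = 244$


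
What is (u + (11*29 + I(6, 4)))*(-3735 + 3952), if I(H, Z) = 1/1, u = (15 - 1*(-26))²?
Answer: 434217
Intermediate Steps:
u = 1681 (u = (15 + 26)² = 41² = 1681)
I(H, Z) = 1
(u + (11*29 + I(6, 4)))*(-3735 + 3952) = (1681 + (11*29 + 1))*(-3735 + 3952) = (1681 + (319 + 1))*217 = (1681 + 320)*217 = 2001*217 = 434217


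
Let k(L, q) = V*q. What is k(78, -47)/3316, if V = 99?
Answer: -4653/3316 ≈ -1.4032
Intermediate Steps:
k(L, q) = 99*q
k(78, -47)/3316 = (99*(-47))/3316 = -4653*1/3316 = -4653/3316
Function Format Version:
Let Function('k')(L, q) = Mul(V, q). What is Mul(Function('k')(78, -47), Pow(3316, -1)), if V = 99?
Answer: Rational(-4653, 3316) ≈ -1.4032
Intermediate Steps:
Function('k')(L, q) = Mul(99, q)
Mul(Function('k')(78, -47), Pow(3316, -1)) = Mul(Mul(99, -47), Pow(3316, -1)) = Mul(-4653, Rational(1, 3316)) = Rational(-4653, 3316)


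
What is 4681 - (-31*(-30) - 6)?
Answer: 3757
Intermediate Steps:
4681 - (-31*(-30) - 6) = 4681 - (930 - 6) = 4681 - 1*924 = 4681 - 924 = 3757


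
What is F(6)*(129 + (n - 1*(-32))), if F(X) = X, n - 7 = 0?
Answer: 1008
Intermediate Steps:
n = 7 (n = 7 + 0 = 7)
F(6)*(129 + (n - 1*(-32))) = 6*(129 + (7 - 1*(-32))) = 6*(129 + (7 + 32)) = 6*(129 + 39) = 6*168 = 1008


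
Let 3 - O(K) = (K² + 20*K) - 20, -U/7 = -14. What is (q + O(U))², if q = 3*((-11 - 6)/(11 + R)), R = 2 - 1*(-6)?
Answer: 48105648900/361 ≈ 1.3326e+8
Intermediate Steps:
U = 98 (U = -7*(-14) = 98)
R = 8 (R = 2 + 6 = 8)
O(K) = 23 - K² - 20*K (O(K) = 3 - ((K² + 20*K) - 20) = 3 - (-20 + K² + 20*K) = 3 + (20 - K² - 20*K) = 23 - K² - 20*K)
q = -51/19 (q = 3*((-11 - 6)/(11 + 8)) = 3*(-17/19) = -51/19 ≈ -2.6842)
(q + O(U))² = (-51/19 + (23 - 1*98² - 20*98))² = (-51/19 + (23 - 1*9604 - 1960))² = (-51/19 + (23 - 9604 - 1960))² = (-51/19 - 11541)² = (-219330/19)² = 48105648900/361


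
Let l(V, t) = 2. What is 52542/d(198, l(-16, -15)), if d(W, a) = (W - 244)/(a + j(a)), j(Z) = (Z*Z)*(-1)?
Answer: 52542/23 ≈ 2284.4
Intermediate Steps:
j(Z) = -Z² (j(Z) = Z²*(-1) = -Z²)
d(W, a) = (-244 + W)/(a - a²) (d(W, a) = (W - 244)/(a - a²) = (-244 + W)/(a - a²))
52542/d(198, l(-16, -15)) = 52542/(((244 - 1*198)/(2*(-1 + 2)))) = 52542/(((½)*(244 - 198)/1)) = 52542/(((½)*1*46)) = 52542/23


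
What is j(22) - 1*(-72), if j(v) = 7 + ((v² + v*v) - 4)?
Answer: 1043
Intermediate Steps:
j(v) = 3 + 2*v² (j(v) = 7 + ((v² + v²) - 4) = 7 + (2*v² - 4) = 7 + (-4 + 2*v²) = 3 + 2*v²)
j(22) - 1*(-72) = (3 + 2*22²) - 1*(-72) = (3 + 2*484) + 72 = (3 + 968) + 72 = 971 + 72 = 1043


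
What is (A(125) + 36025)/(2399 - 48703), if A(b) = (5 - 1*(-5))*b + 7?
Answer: -18641/23152 ≈ -0.80516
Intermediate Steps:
A(b) = 7 + 10*b (A(b) = (5 + 5)*b + 7 = 10*b + 7 = 7 + 10*b)
(A(125) + 36025)/(2399 - 48703) = ((7 + 10*125) + 36025)/(2399 - 48703) = ((7 + 1250) + 36025)/(-46304) = (1257 + 36025)*(-1/46304) = 37282*(-1/46304) = -18641/23152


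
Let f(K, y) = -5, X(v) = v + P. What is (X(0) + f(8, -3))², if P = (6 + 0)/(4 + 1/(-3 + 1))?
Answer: 529/49 ≈ 10.796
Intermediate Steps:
P = 12/7 (P = 6/(4 + 1/(-2)) = 6/(4 - ½) = 6/(7/2) = 6*(2/7) = 12/7 ≈ 1.7143)
X(v) = 12/7 + v (X(v) = v + 12/7 = 12/7 + v)
(X(0) + f(8, -3))² = ((12/7 + 0) - 5)² = (12/7 - 5)² = (-23/7)² = 529/49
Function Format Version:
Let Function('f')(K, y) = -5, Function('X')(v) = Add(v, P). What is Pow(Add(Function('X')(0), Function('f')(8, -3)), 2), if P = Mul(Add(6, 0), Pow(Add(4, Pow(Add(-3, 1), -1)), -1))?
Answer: Rational(529, 49) ≈ 10.796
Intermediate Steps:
P = Rational(12, 7) (P = Mul(6, Pow(Add(4, Pow(-2, -1)), -1)) = Mul(6, Pow(Add(4, Rational(-1, 2)), -1)) = Mul(6, Pow(Rational(7, 2), -1)) = Mul(6, Rational(2, 7)) = Rational(12, 7) ≈ 1.7143)
Function('X')(v) = Add(Rational(12, 7), v) (Function('X')(v) = Add(v, Rational(12, 7)) = Add(Rational(12, 7), v))
Pow(Add(Function('X')(0), Function('f')(8, -3)), 2) = Pow(Add(Add(Rational(12, 7), 0), -5), 2) = Pow(Add(Rational(12, 7), -5), 2) = Pow(Rational(-23, 7), 2) = Rational(529, 49)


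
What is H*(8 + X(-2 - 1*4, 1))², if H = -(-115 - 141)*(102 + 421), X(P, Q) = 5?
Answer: 22627072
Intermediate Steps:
H = 133888 (H = -(-256)*523 = -1*(-133888) = 133888)
H*(8 + X(-2 - 1*4, 1))² = 133888*(8 + 5)² = 133888*13² = 133888*169 = 22627072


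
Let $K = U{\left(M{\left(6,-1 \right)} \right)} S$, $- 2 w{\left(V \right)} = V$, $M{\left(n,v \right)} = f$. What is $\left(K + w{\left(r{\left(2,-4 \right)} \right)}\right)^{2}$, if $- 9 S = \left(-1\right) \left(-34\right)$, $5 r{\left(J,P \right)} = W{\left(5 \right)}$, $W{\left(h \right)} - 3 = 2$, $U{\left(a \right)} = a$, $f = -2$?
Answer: $\frac{16129}{324} \approx 49.781$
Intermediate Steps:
$M{\left(n,v \right)} = -2$
$W{\left(h \right)} = 5$ ($W{\left(h \right)} = 3 + 2 = 5$)
$r{\left(J,P \right)} = 1$ ($r{\left(J,P \right)} = \frac{1}{5} \cdot 5 = 1$)
$w{\left(V \right)} = - \frac{V}{2}$
$S = - \frac{34}{9}$ ($S = - \frac{\left(-1\right) \left(-34\right)}{9} = \left(- \frac{1}{9}\right) 34 = - \frac{34}{9} \approx -3.7778$)
$K = \frac{68}{9}$ ($K = \left(-2\right) \left(- \frac{34}{9}\right) = \frac{68}{9} \approx 7.5556$)
$\left(K + w{\left(r{\left(2,-4 \right)} \right)}\right)^{2} = \left(\frac{68}{9} - \frac{1}{2}\right)^{2} = \left(\frac{127}{18}\right)^{2} = \frac{16129}{324}$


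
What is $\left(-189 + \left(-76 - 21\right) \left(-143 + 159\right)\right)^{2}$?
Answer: $3031081$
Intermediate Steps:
$\left(-189 + \left(-76 - 21\right) \left(-143 + 159\right)\right)^{2} = \left(-189 - 1552\right)^{2} = \left(-1741\right)^{2} = 3031081$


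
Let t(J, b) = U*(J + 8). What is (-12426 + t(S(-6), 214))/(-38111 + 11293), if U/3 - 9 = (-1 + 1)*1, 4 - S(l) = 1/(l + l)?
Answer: 48399/107272 ≈ 0.45118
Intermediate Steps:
S(l) = 4 - 1/(2*l) (S(l) = 4 - 1/(l + l) = 4 - 1/(2*l))
U = 27 (U = 27 + 3*((-1 + 1)*1) = 27 + 3*(0*1) = 27 + 3*0 = 27 + 0 = 27)
t(J, b) = 216 + 27*J (t(J, b) = 27*(J + 8) = 27*(8 + J) = 216 + 27*J)
(-12426 + t(S(-6), 214))/(-38111 + 11293) = (-12426 + (216 + 27*(4 - ½/(-6))))/(-38111 + 11293) = (-12426 + (216 + 27*(4 - ½*(-⅙))))/(-26818) = (-12426 + (216 + 27*(4 + 1/12)))*(-1/26818) = (-12426 + (216 + 27*(49/12)))*(-1/26818) = (-12426 + (216 + 441/4))*(-1/26818) = (-12426 + 1305/4)*(-1/26818) = -48399/4*(-1/26818) = 48399/107272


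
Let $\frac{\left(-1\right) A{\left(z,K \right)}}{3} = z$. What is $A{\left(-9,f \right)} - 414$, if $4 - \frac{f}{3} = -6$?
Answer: $-387$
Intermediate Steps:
$f = 30$ ($f = 12 - -18 = 12 + 18 = 30$)
$A{\left(z,K \right)} = - 3 z$
$A{\left(-9,f \right)} - 414 = \left(-3\right) \left(-9\right) - 414 = 27 - 414 = -387$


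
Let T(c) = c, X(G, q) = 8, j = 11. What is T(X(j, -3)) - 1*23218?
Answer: -23210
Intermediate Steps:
T(X(j, -3)) - 1*23218 = 8 - 1*23218 = 8 - 23218 = -23210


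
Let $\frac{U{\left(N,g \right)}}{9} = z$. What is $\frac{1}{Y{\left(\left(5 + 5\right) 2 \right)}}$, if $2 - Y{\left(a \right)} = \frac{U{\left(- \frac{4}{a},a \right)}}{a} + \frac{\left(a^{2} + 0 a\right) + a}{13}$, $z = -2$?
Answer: $- \frac{130}{3823} \approx -0.034005$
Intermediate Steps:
$U{\left(N,g \right)} = -18$ ($U{\left(N,g \right)} = 9 \left(-2\right) = -18$)
$Y{\left(a \right)} = 2 + \frac{18}{a} - \frac{a}{13} - \frac{a^{2}}{13}$ ($Y{\left(a \right)} = 2 - \left(- \frac{18}{a} + \frac{\left(a^{2} + 0 a\right) + a}{13}\right) = 2 - \left(- \frac{18}{a} + \left(\left(a^{2} + 0\right) + a\right) \frac{1}{13}\right) = 2 - \left(- \frac{18}{a} + \left(a^{2} + a\right) \frac{1}{13}\right) = 2 - \left(- \frac{18}{a} + \left(a + a^{2}\right) \frac{1}{13}\right) = 2 - \left(- \frac{18}{a} + \left(\frac{a}{13} + \frac{a^{2}}{13}\right)\right) = 2 - \left(- \frac{18}{a} + \frac{a}{13} + \frac{a^{2}}{13}\right) = 2 + \frac{18}{a} - \frac{a}{13} - \frac{a^{2}}{13}$)
$\frac{1}{Y{\left(\left(5 + 5\right) 2 \right)}} = \frac{1}{\frac{1}{13} \frac{1}{\left(5 + 5\right) 2} \left(234 - \left(5 + 5\right) 2 \left(-26 + \left(5 + 5\right) 2 + \left(\left(5 + 5\right) 2\right)^{2}\right)\right)} = \frac{1}{\frac{1}{13} \frac{1}{10 \cdot 2} \left(234 - 10 \cdot 2 \left(-26 + 10 \cdot 2 + \left(10 \cdot 2\right)^{2}\right)\right)} = \frac{1}{\frac{1}{13} \cdot \frac{1}{20} \left(234 - 20 \left(-26 + 20 + 20^{2}\right)\right)} = \frac{1}{\frac{1}{13} \cdot \frac{1}{20} \left(234 - 20 \left(-26 + 20 + 400\right)\right)} = \frac{1}{\frac{1}{13} \cdot \frac{1}{20} \left(234 - 20 \cdot 394\right)} = \frac{1}{\frac{1}{13} \cdot \frac{1}{20} \left(234 - 7880\right)} = \frac{1}{\frac{1}{13} \cdot \frac{1}{20} \left(-7646\right)} = \frac{1}{- \frac{3823}{130}} = - \frac{130}{3823}$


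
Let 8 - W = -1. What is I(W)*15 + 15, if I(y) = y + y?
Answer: 285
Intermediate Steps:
W = 9 (W = 8 - 1*(-1) = 8 + 1 = 9)
I(y) = 2*y
I(W)*15 + 15 = (2*9)*15 + 15 = 18*15 + 15 = 270 + 15 = 285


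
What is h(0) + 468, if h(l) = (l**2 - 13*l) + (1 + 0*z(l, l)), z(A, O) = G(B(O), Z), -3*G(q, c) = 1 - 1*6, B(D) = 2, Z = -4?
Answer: 469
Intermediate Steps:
G(q, c) = 5/3 (G(q, c) = -(1 - 1*6)/3 = -(1 - 6)/3 = -1/3*(-5) = 5/3)
z(A, O) = 5/3
h(l) = 1 + l**2 - 13*l (h(l) = (l**2 - 13*l) + (1 + 0*(5/3)) = (l**2 - 13*l) + (1 + 0) = (l**2 - 13*l) + 1 = 1 + l**2 - 13*l)
h(0) + 468 = (1 + 0**2 - 13*0) + 468 = (1 + 0 + 0) + 468 = 1 + 468 = 469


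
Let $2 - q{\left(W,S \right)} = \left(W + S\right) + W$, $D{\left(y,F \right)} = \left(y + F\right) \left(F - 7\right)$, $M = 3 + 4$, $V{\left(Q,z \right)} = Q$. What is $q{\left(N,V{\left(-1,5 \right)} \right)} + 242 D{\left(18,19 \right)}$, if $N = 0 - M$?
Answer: $107465$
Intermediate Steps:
$M = 7$
$D{\left(y,F \right)} = \left(-7 + F\right) \left(F + y\right)$ ($D{\left(y,F \right)} = \left(F + y\right) \left(-7 + F\right) = \left(-7 + F\right) \left(F + y\right)$)
$N = -7$ ($N = 0 - 7 = -7$)
$q{\left(W,S \right)} = 2 - S - 2 W$ ($q{\left(W,S \right)} = 2 - \left(\left(W + S\right) + W\right) = 2 - \left(\left(S + W\right) + W\right) = 2 - \left(S + 2 W\right) = 2 - S - 2 W$)
$q{\left(N,V{\left(-1,5 \right)} \right)} + 242 D{\left(18,19 \right)} = \left(2 - -1 - -14\right) + 242 \left(19^{2} - 133 - 126 + 19 \cdot 18\right) = \left(2 + 1 + 14\right) + 242 \left(361 - 133 - 126 + 342\right) = 17 + 242 \cdot 444 = 17 + 107448 = 107465$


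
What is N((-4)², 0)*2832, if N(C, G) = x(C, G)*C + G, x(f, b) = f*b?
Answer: 0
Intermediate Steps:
x(f, b) = b*f
N(C, G) = G + G*C² (N(C, G) = (G*C)*C + G = (C*G)*C + G = G*C² + G = G + G*C²)
N((-4)², 0)*2832 = (0*(1 + ((-4)²)²))*2832 = (0*(1 + 16²))*2832 = (0*(1 + 256))*2832 = (0*257)*2832 = 0*2832 = 0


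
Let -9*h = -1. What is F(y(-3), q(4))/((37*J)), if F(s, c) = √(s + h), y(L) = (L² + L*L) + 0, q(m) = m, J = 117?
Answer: √163/12987 ≈ 0.00098307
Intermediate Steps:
h = ⅑ (h = -⅑*(-1) = ⅑ ≈ 0.11111)
y(L) = 2*L² (y(L) = (L² + L²) + 0 = 2*L² + 0 = 2*L²)
F(s, c) = √(⅑ + s) (F(s, c) = √(s + ⅑) = √(⅑ + s))
F(y(-3), q(4))/((37*J)) = (√(1 + 9*(2*(-3)²))/3)/((37*117)) = (√(1 + 9*(2*9))/3)/4329 = (√(1 + 9*18)/3)*(1/4329) = (√(1 + 162)/3)*(1/4329) = (√163/3)*(1/4329) = √163/12987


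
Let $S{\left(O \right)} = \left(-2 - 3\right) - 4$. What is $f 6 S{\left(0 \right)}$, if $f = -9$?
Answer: $486$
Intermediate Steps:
$S{\left(O \right)} = -9$ ($S{\left(O \right)} = -5 - 4 = -9$)
$f 6 S{\left(0 \right)} = \left(-9\right) 6 \left(-9\right) = \left(-54\right) \left(-9\right) = 486$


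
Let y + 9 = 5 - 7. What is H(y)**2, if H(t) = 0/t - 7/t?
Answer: 49/121 ≈ 0.40496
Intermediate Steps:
y = -11 (y = -9 + (5 - 7) = -9 - 2 = -11)
H(t) = -7/t (H(t) = 0 - 7/t = -7/t)
H(y)**2 = (-7/(-11))**2 = (-7*(-1/11))**2 = (7/11)**2 = 49/121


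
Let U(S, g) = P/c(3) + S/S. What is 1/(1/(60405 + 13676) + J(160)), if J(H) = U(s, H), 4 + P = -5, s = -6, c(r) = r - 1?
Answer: -148162/518565 ≈ -0.28572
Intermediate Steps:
c(r) = -1 + r
P = -9 (P = -4 - 5 = -9)
U(S, g) = -7/2 (U(S, g) = -9/(-1 + 3) + S/S = -9/2 + 1 = -7/2)
J(H) = -7/2
1/(1/(60405 + 13676) + J(160)) = 1/(1/(60405 + 13676) - 7/2) = 1/(1/74081 - 7/2) = 1/(-518565/148162) = -148162/518565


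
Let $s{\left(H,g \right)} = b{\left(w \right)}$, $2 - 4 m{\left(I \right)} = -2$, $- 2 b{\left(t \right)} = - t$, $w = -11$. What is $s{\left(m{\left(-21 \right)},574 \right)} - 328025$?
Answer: $- \frac{656061}{2} \approx -3.2803 \cdot 10^{5}$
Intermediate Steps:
$b{\left(t \right)} = \frac{t}{2}$ ($b{\left(t \right)} = - \frac{\left(-1\right) t}{2} = \frac{t}{2}$)
$m{\left(I \right)} = 1$ ($m{\left(I \right)} = \frac{1}{2} - - \frac{1}{2} = \frac{1}{2} + \frac{1}{2} = 1$)
$s{\left(H,g \right)} = - \frac{11}{2}$ ($s{\left(H,g \right)} = \frac{1}{2} \left(-11\right) = - \frac{11}{2}$)
$s{\left(m{\left(-21 \right)},574 \right)} - 328025 = - \frac{11}{2} - 328025 = - \frac{656061}{2}$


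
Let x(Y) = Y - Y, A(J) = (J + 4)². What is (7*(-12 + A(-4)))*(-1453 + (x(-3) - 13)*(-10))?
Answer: 111132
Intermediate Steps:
A(J) = (4 + J)²
x(Y) = 0
(7*(-12 + A(-4)))*(-1453 + (x(-3) - 13)*(-10)) = (7*(-12 + (4 - 4)²))*(-1453 + (0 - 13)*(-10)) = (7*(-12 + 0²))*(-1453 - 13*(-10)) = (7*(-12 + 0))*(-1453 + 130) = (7*(-12))*(-1323) = -84*(-1323) = 111132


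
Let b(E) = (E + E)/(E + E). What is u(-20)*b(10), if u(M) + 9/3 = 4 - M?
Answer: 21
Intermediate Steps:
b(E) = 1 (b(E) = (2*E)/((2*E)) = (2*E)*(1/(2*E)) = 1)
u(M) = 1 - M (u(M) = -3 + (4 - M) = 1 - M)
u(-20)*b(10) = (1 - 1*(-20))*1 = (1 + 20)*1 = 21*1 = 21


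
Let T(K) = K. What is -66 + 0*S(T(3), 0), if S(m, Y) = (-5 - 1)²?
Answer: -66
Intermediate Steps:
S(m, Y) = 36 (S(m, Y) = (-6)² = 36)
-66 + 0*S(T(3), 0) = -66 + 0*36 = -66 + 0 = -66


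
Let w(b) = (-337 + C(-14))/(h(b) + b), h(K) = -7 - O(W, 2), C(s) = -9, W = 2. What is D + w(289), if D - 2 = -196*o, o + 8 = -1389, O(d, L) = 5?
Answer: 75846132/277 ≈ 2.7381e+5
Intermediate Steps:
h(K) = -12 (h(K) = -7 - 1*5 = -7 - 5 = -12)
w(b) = -346/(-12 + b) (w(b) = (-337 - 9)/(-12 + b) = -346/(-12 + b))
o = -1397 (o = -8 - 1389 = -1397)
D = 273814 (D = 2 - 196*(-1397) = 2 + 273812 = 273814)
D + w(289) = 273814 - 346/(-12 + 289) = 273814 - 346/277 = 75846132/277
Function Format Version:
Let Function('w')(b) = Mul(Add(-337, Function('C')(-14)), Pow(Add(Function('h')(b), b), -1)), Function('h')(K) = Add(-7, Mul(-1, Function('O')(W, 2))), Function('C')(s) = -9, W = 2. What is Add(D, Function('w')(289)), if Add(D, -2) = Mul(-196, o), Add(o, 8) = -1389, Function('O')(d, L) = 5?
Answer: Rational(75846132, 277) ≈ 2.7381e+5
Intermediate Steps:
Function('h')(K) = -12 (Function('h')(K) = Add(-7, Mul(-1, 5)) = Add(-7, -5) = -12)
Function('w')(b) = Mul(-346, Pow(Add(-12, b), -1)) (Function('w')(b) = Mul(Add(-337, -9), Pow(Add(-12, b), -1)) = Mul(-346, Pow(Add(-12, b), -1)))
o = -1397 (o = Add(-8, -1389) = -1397)
D = 273814 (D = Add(2, Mul(-196, -1397)) = Add(2, 273812) = 273814)
Add(D, Function('w')(289)) = Add(273814, Mul(-346, Pow(Add(-12, 289), -1))) = Add(273814, Mul(-346, Pow(277, -1))) = Add(273814, Mul(-346, Rational(1, 277))) = Add(273814, Rational(-346, 277)) = Rational(75846132, 277)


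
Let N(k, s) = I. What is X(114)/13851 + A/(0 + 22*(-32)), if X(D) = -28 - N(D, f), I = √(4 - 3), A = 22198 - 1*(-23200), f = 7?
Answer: -314414057/4875552 ≈ -64.488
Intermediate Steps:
A = 45398 (A = 22198 + 23200 = 45398)
I = 1 (I = √1 = 1)
N(k, s) = 1
X(D) = -29 (X(D) = -28 - 1*1 = -28 - 1 = -29)
X(114)/13851 + A/(0 + 22*(-32)) = -29/13851 + 45398/(0 + 22*(-32)) = -29*1/13851 + 45398/(0 - 704) = -29/13851 + 45398/(-704) = -29/13851 + 45398*(-1/704) = -29/13851 - 22699/352 = -314414057/4875552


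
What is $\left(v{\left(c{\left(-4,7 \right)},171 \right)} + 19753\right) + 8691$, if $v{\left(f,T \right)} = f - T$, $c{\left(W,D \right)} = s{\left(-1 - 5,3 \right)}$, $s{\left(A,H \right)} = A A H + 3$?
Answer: $28384$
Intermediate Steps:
$s{\left(A,H \right)} = 3 + H A^{2}$ ($s{\left(A,H \right)} = A^{2} H + 3 = H A^{2} + 3 = 3 + H A^{2}$)
$c{\left(W,D \right)} = 111$ ($c{\left(W,D \right)} = 3 + 3 \left(-1 - 5\right)^{2} = 3 + 3 \left(-6\right)^{2} = 3 + 3 \cdot 36 = 3 + 108 = 111$)
$\left(v{\left(c{\left(-4,7 \right)},171 \right)} + 19753\right) + 8691 = \left(\left(111 - 171\right) + 19753\right) + 8691 = \left(-60 + 19753\right) + 8691 = 19693 + 8691 = 28384$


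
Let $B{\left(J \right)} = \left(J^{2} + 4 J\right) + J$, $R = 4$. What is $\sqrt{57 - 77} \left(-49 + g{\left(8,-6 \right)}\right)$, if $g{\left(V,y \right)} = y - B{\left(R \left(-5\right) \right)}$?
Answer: $- 710 i \sqrt{5} \approx - 1587.6 i$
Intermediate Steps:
$B{\left(J \right)} = J^{2} + 5 J$
$g{\left(V,y \right)} = -300 + y$ ($g{\left(V,y \right)} = y - 4 \left(-5\right) \left(5 + 4 \left(-5\right)\right) = y - - 20 \left(5 - 20\right) = y - \left(-20\right) \left(-15\right) = y - 300 = -300 + y$)
$\sqrt{57 - 77} \left(-49 + g{\left(8,-6 \right)}\right) = \sqrt{57 - 77} \left(-49 - 306\right) = \sqrt{-20} \left(-49 - 306\right) = 2 i \sqrt{5} \left(-355\right) = - 710 i \sqrt{5}$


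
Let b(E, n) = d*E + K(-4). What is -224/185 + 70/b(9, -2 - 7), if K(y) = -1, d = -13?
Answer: -19691/10915 ≈ -1.8040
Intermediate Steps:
b(E, n) = -1 - 13*E (b(E, n) = -13*E - 1 = -1 - 13*E)
-224/185 + 70/b(9, -2 - 7) = -224/185 + 70/(-1 - 13*9) = -224*1/185 + 70/(-1 - 117) = -224/185 + 70/(-118) = -224/185 + 70*(-1/118) = -224/185 - 35/59 = -19691/10915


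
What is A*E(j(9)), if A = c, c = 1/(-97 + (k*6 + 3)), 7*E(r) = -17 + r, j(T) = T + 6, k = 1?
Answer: 1/308 ≈ 0.0032468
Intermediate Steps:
j(T) = 6 + T
E(r) = -17/7 + r/7 (E(r) = (-17 + r)/7 = -17/7 + r/7)
c = -1/88 (c = 1/(-97 + (1*6 + 3)) = 1/(-97 + (6 + 3)) = 1/(-97 + 9) = 1/(-88) = -1/88 ≈ -0.011364)
A = -1/88 ≈ -0.011364
A*E(j(9)) = -(-17/7 + (6 + 9)/7)/88 = -(-17/7 + (⅐)*15)/88 = -(-17/7 + 15/7)/88 = -1/88*(-2/7) = 1/308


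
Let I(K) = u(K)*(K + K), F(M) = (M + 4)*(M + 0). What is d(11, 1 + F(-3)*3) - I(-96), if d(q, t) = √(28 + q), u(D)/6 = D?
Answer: -110592 + √39 ≈ -1.1059e+5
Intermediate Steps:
u(D) = 6*D
F(M) = M*(4 + M) (F(M) = (4 + M)*M = M*(4 + M))
I(K) = 12*K² (I(K) = (6*K)*(K + K) = (6*K)*(2*K) = 12*K²)
d(11, 1 + F(-3)*3) - I(-96) = √(28 + 11) - 12*(-96)² = √39 - 12*9216 = √39 - 1*110592 = √39 - 110592 = -110592 + √39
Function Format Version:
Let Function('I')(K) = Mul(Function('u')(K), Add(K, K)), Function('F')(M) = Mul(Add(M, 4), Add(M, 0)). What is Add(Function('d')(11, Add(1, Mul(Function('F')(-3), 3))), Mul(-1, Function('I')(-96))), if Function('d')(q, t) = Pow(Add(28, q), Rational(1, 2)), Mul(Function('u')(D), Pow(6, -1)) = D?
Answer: Add(-110592, Pow(39, Rational(1, 2))) ≈ -1.1059e+5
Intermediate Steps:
Function('u')(D) = Mul(6, D)
Function('F')(M) = Mul(M, Add(4, M)) (Function('F')(M) = Mul(Add(4, M), M) = Mul(M, Add(4, M)))
Function('I')(K) = Mul(12, Pow(K, 2)) (Function('I')(K) = Mul(Mul(6, K), Add(K, K)) = Mul(Mul(6, K), Mul(2, K)) = Mul(12, Pow(K, 2)))
Add(Function('d')(11, Add(1, Mul(Function('F')(-3), 3))), Mul(-1, Function('I')(-96))) = Add(Pow(Add(28, 11), Rational(1, 2)), Mul(-1, Mul(12, Pow(-96, 2)))) = Add(Pow(39, Rational(1, 2)), Mul(-1, Mul(12, 9216))) = Add(Pow(39, Rational(1, 2)), Mul(-1, 110592)) = Add(Pow(39, Rational(1, 2)), -110592) = Add(-110592, Pow(39, Rational(1, 2)))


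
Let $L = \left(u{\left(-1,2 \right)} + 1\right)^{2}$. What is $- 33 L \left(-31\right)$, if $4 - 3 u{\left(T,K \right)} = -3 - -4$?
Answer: $4092$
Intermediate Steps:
$u{\left(T,K \right)} = 1$ ($u{\left(T,K \right)} = \frac{4}{3} - \frac{-3 - -4}{3} = \frac{4}{3} - \frac{-3 + 4}{3} = \frac{4}{3} - \frac{1}{3} = 1$)
$L = 4$ ($L = \left(1 + 1\right)^{2} = 2^{2} = 4$)
$- 33 L \left(-31\right) = \left(-33\right) 4 \left(-31\right) = \left(-132\right) \left(-31\right) = 4092$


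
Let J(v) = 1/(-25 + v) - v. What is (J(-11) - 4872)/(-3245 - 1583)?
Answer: 174997/173808 ≈ 1.0068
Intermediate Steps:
(J(-11) - 4872)/(-3245 - 1583) = ((1 - 1*(-11)² + 25*(-11))/(-25 - 11) - 4872)/(-3245 - 1583) = ((1 - 1*121 - 275)/(-36) - 4872)/(-4828) = (-(1 - 121 - 275)/36 - 4872)*(-1/4828) = (-1/36*(-395) - 4872)*(-1/4828) = (395/36 - 4872)*(-1/4828) = -174997/36*(-1/4828) = 174997/173808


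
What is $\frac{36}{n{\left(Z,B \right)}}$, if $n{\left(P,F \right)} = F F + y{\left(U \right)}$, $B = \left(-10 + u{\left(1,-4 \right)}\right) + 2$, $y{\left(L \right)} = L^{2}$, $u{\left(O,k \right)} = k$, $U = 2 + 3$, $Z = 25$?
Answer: $\frac{36}{169} \approx 0.21302$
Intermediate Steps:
$U = 5$
$B = -12$ ($B = \left(-10 - 4\right) + 2 = -14 + 2 = -12$)
$n{\left(P,F \right)} = 25 + F^{2}$ ($n{\left(P,F \right)} = F F + 5^{2} = F^{2} + 25 = 25 + F^{2}$)
$\frac{36}{n{\left(Z,B \right)}} = \frac{36}{25 + \left(-12\right)^{2}} = \frac{36}{25 + 144} = \frac{36}{169}$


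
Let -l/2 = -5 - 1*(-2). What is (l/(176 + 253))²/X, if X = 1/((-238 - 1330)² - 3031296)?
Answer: -2290688/20449 ≈ -112.02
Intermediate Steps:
l = 6 (l = -2*(-5 - 1*(-2)) = -2*(-5 + 2) = -2*(-3) = 6)
X = -1/572672 (X = 1/((-1568)² - 3031296) = 1/(2458624 - 3031296) = 1/(-572672) = -1/572672 ≈ -1.7462e-6)
(l/(176 + 253))²/X = (6/(176 + 253))²/(-1/572672) = (6/429)²*(-572672) = ((1/429)*6)²*(-572672) = (2/143)²*(-572672) = (4/20449)*(-572672) = -2290688/20449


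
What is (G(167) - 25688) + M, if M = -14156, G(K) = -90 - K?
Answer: -40101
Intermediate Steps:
(G(167) - 25688) + M = ((-90 - 1*167) - 25688) - 14156 = ((-90 - 167) - 25688) - 14156 = (-257 - 25688) - 14156 = -25945 - 14156 = -40101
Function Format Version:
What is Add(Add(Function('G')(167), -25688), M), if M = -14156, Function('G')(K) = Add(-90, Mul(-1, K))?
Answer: -40101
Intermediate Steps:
Add(Add(Function('G')(167), -25688), M) = Add(Add(Add(-90, Mul(-1, 167)), -25688), -14156) = Add(Add(Add(-90, -167), -25688), -14156) = Add(Add(-257, -25688), -14156) = Add(-25945, -14156) = -40101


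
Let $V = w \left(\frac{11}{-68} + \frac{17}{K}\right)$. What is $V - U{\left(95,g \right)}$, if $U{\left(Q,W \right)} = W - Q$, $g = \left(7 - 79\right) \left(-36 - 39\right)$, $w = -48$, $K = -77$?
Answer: $- \frac{6920209}{1309} \approx -5286.6$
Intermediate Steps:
$g = 5400$ ($g = \left(-72\right) \left(-75\right) = 5400$)
$V = \frac{24036}{1309}$ ($V = - 48 \left(\frac{11}{-68} + \frac{17}{-77}\right) = - 48 \left(11 \left(- \frac{1}{68}\right) + 17 \left(- \frac{1}{77}\right)\right) = - 48 \left(- \frac{11}{68} - \frac{17}{77}\right) = \left(-48\right) \left(- \frac{2003}{5236}\right) = \frac{24036}{1309} \approx 18.362$)
$V - U{\left(95,g \right)} = \frac{24036}{1309} - \left(5400 - 95\right) = \frac{24036}{1309} - 5305 = - \frac{6920209}{1309}$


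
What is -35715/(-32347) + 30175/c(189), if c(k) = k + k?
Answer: 141367285/1746738 ≈ 80.932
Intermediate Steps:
c(k) = 2*k
-35715/(-32347) + 30175/c(189) = -35715/(-32347) + 30175/((2*189)) = -35715*(-1/32347) + 30175/378 = 35715/32347 + 30175*(1/378) = 35715/32347 + 30175/378 = 141367285/1746738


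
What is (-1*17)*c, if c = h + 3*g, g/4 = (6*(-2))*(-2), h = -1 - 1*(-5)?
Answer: -4964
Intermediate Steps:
h = 4 (h = -1 + 5 = 4)
g = 96 (g = 4*((6*(-2))*(-2)) = 4*(-12*(-2)) = 4*24 = 96)
c = 292 (c = 4 + 3*96 = 4 + 288 = 292)
(-1*17)*c = -1*17*292 = -17*292 = -4964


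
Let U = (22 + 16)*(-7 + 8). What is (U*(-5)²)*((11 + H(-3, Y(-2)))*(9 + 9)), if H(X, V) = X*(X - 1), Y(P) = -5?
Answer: 393300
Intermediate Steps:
U = 38 (U = 38*1 = 38)
H(X, V) = X*(-1 + X)
(U*(-5)²)*((11 + H(-3, Y(-2)))*(9 + 9)) = (38*(-5)²)*((11 - 3*(-1 - 3))*(9 + 9)) = (38*25)*((11 - 3*(-4))*18) = 950*((11 + 12)*18) = 950*(23*18) = 950*414 = 393300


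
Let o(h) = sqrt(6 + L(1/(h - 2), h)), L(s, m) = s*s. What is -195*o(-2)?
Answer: -195*sqrt(97)/4 ≈ -480.13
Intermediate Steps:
L(s, m) = s**2
o(h) = sqrt(6 + (-2 + h)**(-2)) (o(h) = sqrt(6 + (1/(h - 2))**2) = sqrt(6 + (1/(-2 + h))**2) = sqrt(6 + (-2 + h)**(-2)))
-195*o(-2) = -195*sqrt(6 + (-2 - 2)**(-2)) = -195*sqrt(6 + (-4)**(-2)) = -195*sqrt(6 + 1/16) = -195*sqrt(97)/4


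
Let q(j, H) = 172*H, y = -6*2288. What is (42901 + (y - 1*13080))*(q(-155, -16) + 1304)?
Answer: -23302664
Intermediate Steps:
y = -13728
(42901 + (y - 1*13080))*(q(-155, -16) + 1304) = (42901 + (-13728 - 1*13080))*(172*(-16) + 1304) = (42901 + (-13728 - 13080))*(-2752 + 1304) = (42901 - 26808)*(-1448) = 16093*(-1448) = -23302664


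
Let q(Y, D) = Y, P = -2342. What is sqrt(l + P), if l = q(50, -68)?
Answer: 2*I*sqrt(573) ≈ 47.875*I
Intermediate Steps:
l = 50
sqrt(l + P) = sqrt(50 - 2342) = sqrt(-2292) = 2*I*sqrt(573)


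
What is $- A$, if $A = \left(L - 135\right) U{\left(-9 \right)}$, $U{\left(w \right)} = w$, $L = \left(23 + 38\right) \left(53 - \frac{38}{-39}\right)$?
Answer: $\frac{369420}{13} \approx 28417.0$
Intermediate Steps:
$L = \frac{128405}{39}$ ($L = 61 \left(53 - - \frac{38}{39}\right) = 61 \left(53 + \frac{38}{39}\right) = 61 \cdot \frac{2105}{39} = \frac{128405}{39} \approx 3292.4$)
$A = - \frac{369420}{13}$ ($A = \left(\frac{128405}{39} - 135\right) \left(-9\right) = \frac{123140}{39} \left(-9\right) = - \frac{369420}{13} \approx -28417.0$)
$- A = \left(-1\right) \left(- \frac{369420}{13}\right) = \frac{369420}{13}$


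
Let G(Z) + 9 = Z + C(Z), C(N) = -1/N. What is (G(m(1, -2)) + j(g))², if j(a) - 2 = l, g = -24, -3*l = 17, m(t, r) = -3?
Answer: 2116/9 ≈ 235.11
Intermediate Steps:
l = -17/3 (l = -⅓*17 = -17/3 ≈ -5.6667)
G(Z) = -9 + Z - 1/Z (G(Z) = -9 + (Z - 1/Z) = -9 + Z - 1/Z)
j(a) = -11/3 (j(a) = 2 - 17/3 = -11/3)
(G(m(1, -2)) + j(g))² = ((-9 - 3 - 1/(-3)) - 11/3)² = ((-9 - 3 - 1*(-⅓)) - 11/3)² = ((-9 - 3 + ⅓) - 11/3)² = (-35/3 - 11/3)² = (-46/3)² = 2116/9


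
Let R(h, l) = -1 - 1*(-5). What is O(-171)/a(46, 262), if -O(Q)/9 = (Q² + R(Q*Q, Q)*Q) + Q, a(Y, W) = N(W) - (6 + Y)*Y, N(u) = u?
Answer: 42579/355 ≈ 119.94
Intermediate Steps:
R(h, l) = 4 (R(h, l) = -1 + 5 = 4)
a(Y, W) = W - Y*(6 + Y) (a(Y, W) = W - (6 + Y)*Y = W - Y*(6 + Y))
O(Q) = -45*Q - 9*Q² (O(Q) = -9*((Q² + 4*Q) + Q) = -9*(Q² + 5*Q) = -45*Q - 9*Q²)
O(-171)/a(46, 262) = (-9*(-171)*(5 - 171))/(262 - 1*46² - 6*46) = (-9*(-171)*(-166))/(262 - 1*2116 - 276) = -255474/(262 - 2116 - 276) = -255474/(-2130) = -255474*(-1/2130) = 42579/355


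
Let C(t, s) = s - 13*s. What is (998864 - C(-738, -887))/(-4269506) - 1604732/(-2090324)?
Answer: 598214114889/1115581357493 ≈ 0.53623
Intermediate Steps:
C(t, s) = -12*s
(998864 - C(-738, -887))/(-4269506) - 1604732/(-2090324) = (998864 - (-12)*(-887))/(-4269506) - 1604732/(-2090324) = (998864 - 1*10644)*(-1/4269506) - 1604732*(-1/2090324) = (998864 - 10644)*(-1/4269506) + 401183/522581 = 988220*(-1/4269506) + 401183/522581 = -494110/2134753 + 401183/522581 = 598214114889/1115581357493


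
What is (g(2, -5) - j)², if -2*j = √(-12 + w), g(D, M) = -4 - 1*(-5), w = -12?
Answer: (1 + I*√6)² ≈ -5.0 + 4.899*I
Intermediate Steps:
g(D, M) = 1 (g(D, M) = -4 + 5 = 1)
j = -I*√6 (j = -√(-12 - 12)/2 = -I*√6 ≈ -2.4495*I)
(g(2, -5) - j)² = (1 - (-1)*I*√6)² = (1 + I*√6)²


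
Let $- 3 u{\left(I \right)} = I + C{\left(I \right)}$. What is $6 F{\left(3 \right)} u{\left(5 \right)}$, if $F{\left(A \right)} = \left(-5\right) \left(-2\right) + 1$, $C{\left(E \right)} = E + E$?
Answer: $-330$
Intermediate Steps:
$C{\left(E \right)} = 2 E$
$F{\left(A \right)} = 11$ ($F{\left(A \right)} = 10 + 1 = 11$)
$u{\left(I \right)} = - I$ ($u{\left(I \right)} = - \frac{I + 2 I}{3} = - \frac{3 I}{3} = - I$)
$6 F{\left(3 \right)} u{\left(5 \right)} = 6 \cdot 11 \left(\left(-1\right) 5\right) = 66 \left(-5\right) = -330$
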